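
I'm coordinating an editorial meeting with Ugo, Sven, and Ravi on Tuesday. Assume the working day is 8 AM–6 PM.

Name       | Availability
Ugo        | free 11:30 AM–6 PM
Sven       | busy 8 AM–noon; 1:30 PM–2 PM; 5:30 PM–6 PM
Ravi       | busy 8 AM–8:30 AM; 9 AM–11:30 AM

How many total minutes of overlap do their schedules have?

Ugo free: 11:30-18:00.
Sven free: 12:00-13:30, 14:00-17:30 (invert busy blocks within the working day).
Ravi free: 08:30-09:00, 11:30-18:00 (invert busy blocks within the working day).
Ugo ∩ Sven: 12:00-13:30, 14:00-17:30.
Ugo ∩ Sven ∩ Ravi: 12:00-13:30, 14:00-17:30.
Those are the intersection windows.
Summing the common windows: 90 + 210 = 300 minutes.

300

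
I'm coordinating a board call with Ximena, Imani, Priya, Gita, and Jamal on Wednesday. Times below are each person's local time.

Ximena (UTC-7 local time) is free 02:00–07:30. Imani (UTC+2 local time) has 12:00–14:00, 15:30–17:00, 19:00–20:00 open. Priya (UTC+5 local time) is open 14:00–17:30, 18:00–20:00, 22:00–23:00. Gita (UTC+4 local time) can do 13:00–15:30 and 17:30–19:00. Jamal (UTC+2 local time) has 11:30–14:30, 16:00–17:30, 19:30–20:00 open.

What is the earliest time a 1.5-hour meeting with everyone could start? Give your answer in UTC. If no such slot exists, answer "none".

10:00

Ximena in UTC: 09:00-14:30 (add 7h to convert from UTC-7).
Imani in UTC: 10:00-12:00, 13:30-15:00, 17:00-18:00 (subtract 2h to convert from UTC+2).
Priya in UTC: 09:00-12:30, 13:00-15:00, 17:00-18:00 (subtract 5h to convert from UTC+5).
Gita in UTC: 09:00-11:30, 13:30-15:00 (subtract 4h to convert from UTC+4).
Jamal in UTC: 09:30-12:30, 14:00-15:30, 17:30-18:00 (subtract 2h to convert from UTC+2).
Ximena ∩ Imani: 10:00-12:00, 13:30-14:30.
Ximena ∩ Imani ∩ Priya: 10:00-12:00, 13:30-14:30.
Ximena ∩ Imani ∩ Priya ∩ Gita: 10:00-11:30, 13:30-14:30.
Ximena ∩ Imani ∩ Priya ∩ Gita ∩ Jamal: 10:00-11:30, 14:00-14:30.
So the common availability across everyone is 10:00-11:30, 14:00-14:30.
The first common window of at least 90 minutes is 10:00-11:30, so the earliest start is 10:00.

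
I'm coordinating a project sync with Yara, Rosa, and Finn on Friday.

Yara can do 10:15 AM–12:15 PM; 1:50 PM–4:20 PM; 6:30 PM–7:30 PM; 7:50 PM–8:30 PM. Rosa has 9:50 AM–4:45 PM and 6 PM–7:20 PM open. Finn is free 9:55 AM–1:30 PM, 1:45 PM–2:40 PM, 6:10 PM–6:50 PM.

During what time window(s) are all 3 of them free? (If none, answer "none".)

Yara ∩ Rosa: 10:15-12:15, 13:50-16:20, 18:30-19:20.
Yara ∩ Rosa ∩ Finn: 10:15-12:15, 13:50-14:40, 18:30-18:50.

10:15-12:15, 13:50-14:40, 18:30-18:50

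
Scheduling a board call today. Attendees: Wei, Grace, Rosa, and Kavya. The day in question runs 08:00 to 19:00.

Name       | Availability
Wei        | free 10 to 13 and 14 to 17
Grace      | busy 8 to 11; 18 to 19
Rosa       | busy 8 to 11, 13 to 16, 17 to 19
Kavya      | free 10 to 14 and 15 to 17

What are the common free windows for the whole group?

Wei free: 10:00-13:00, 14:00-17:00.
Grace free: 11:00-18:00 (invert busy blocks within the working day).
Rosa free: 11:00-13:00, 16:00-17:00 (invert busy blocks within the working day).
Kavya free: 10:00-14:00, 15:00-17:00.
Wei ∩ Grace: 11:00-13:00, 14:00-17:00.
Wei ∩ Grace ∩ Rosa: 11:00-13:00, 16:00-17:00.
Wei ∩ Grace ∩ Rosa ∩ Kavya: 11:00-13:00, 16:00-17:00.

11:00-13:00, 16:00-17:00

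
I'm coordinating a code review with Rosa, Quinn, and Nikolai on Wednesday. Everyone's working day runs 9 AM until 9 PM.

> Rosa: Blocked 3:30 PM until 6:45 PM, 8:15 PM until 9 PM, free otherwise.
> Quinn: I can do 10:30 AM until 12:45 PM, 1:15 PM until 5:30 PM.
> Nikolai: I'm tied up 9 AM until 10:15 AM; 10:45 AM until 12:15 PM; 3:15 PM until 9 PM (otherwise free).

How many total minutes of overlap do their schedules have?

Rosa free: 09:00-15:30, 18:45-20:15 (invert busy blocks within the working day).
Quinn free: 10:30-12:45, 13:15-17:30.
Nikolai free: 10:15-10:45, 12:15-15:15 (invert busy blocks within the working day).
Rosa ∩ Quinn: 10:30-12:45, 13:15-15:30.
Rosa ∩ Quinn ∩ Nikolai: 10:30-10:45, 12:15-12:45, 13:15-15:15.
Summing the common windows: 15 + 30 + 120 = 165 minutes.

165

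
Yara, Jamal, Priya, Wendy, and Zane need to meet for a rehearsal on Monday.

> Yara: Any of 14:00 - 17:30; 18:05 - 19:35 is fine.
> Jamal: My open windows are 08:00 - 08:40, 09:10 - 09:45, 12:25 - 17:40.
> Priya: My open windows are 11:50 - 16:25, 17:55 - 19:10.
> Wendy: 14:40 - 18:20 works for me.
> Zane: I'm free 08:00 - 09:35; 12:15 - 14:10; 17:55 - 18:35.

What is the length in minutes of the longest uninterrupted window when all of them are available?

0

Yara ∩ Jamal: 14:00-17:30.
Yara ∩ Jamal ∩ Priya: 14:00-16:25.
Yara ∩ Jamal ∩ Priya ∩ Wendy: 14:40-16:25.
Yara ∩ Jamal ∩ Priya ∩ Wendy ∩ Zane: ∅.
There is no time when everyone is free.
No common window exists, so the longest block is 0 minutes.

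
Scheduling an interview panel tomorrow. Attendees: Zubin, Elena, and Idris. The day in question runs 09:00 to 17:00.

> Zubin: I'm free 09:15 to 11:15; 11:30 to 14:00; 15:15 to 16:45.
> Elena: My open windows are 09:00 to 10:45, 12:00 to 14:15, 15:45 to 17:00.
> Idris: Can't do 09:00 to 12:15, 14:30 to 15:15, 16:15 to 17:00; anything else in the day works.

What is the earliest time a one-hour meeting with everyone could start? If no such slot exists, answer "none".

Zubin free: 09:15-11:15, 11:30-14:00, 15:15-16:45.
Elena free: 09:00-10:45, 12:00-14:15, 15:45-17:00.
Idris free: 12:15-14:30, 15:15-16:15 (invert busy blocks within the working day).
Zubin ∩ Elena: 09:15-10:45, 12:00-14:00, 15:45-16:45.
Zubin ∩ Elena ∩ Idris: 12:15-14:00, 15:45-16:15.
The first common window of at least 60 minutes is 12:15-14:00, so the earliest start is 12:15.

12:15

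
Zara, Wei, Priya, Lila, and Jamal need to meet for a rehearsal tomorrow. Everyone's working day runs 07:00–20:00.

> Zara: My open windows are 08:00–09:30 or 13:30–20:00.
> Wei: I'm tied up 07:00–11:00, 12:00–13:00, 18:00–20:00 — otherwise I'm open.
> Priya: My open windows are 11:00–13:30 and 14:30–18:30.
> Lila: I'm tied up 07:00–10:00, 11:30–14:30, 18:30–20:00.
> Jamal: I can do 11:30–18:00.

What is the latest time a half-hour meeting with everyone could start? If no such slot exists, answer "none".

17:30

Zara free: 08:00-09:30, 13:30-20:00.
Wei free: 11:00-12:00, 13:00-18:00 (invert busy blocks within the working day).
Priya free: 11:00-13:30, 14:30-18:30.
Lila free: 10:00-11:30, 14:30-18:30 (invert busy blocks within the working day).
Jamal free: 11:30-18:00.
Zara ∩ Wei: 13:30-18:00.
Zara ∩ Wei ∩ Priya: 14:30-18:00.
Zara ∩ Wei ∩ Priya ∩ Lila: 14:30-18:00.
Zara ∩ Wei ∩ Priya ∩ Lila ∩ Jamal: 14:30-18:00.
The last common window of at least 30 minutes is 14:30-18:00; a 30-minute meeting can start as late as 17:30 and still end by 18:00.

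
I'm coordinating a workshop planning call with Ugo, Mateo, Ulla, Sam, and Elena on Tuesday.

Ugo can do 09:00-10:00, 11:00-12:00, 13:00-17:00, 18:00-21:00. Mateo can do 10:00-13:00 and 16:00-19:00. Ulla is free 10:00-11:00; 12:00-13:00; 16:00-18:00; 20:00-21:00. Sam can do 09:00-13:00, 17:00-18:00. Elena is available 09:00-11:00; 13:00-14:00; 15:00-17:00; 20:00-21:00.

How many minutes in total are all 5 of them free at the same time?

0

Ugo ∩ Mateo: 11:00-12:00, 16:00-17:00, 18:00-19:00.
Ugo ∩ Mateo ∩ Ulla: 16:00-17:00.
Ugo ∩ Mateo ∩ Ulla ∩ Sam: ∅.
Ugo ∩ Mateo ∩ Ulla ∩ Sam ∩ Elena: ∅.
There is no time when everyone is free.
There is no common window, so the total is 0 minutes.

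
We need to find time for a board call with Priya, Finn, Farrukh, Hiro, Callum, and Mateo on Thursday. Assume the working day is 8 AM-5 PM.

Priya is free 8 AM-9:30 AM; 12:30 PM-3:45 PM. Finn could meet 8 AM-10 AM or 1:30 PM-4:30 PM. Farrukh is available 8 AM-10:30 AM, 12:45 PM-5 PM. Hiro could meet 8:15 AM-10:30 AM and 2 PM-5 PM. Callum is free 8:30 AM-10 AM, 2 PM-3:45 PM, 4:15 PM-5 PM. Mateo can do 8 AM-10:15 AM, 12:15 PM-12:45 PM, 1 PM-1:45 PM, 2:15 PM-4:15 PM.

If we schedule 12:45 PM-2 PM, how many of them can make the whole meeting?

2

Priya and Farrukh can make the full 12:45-14:00 slot — that's 2.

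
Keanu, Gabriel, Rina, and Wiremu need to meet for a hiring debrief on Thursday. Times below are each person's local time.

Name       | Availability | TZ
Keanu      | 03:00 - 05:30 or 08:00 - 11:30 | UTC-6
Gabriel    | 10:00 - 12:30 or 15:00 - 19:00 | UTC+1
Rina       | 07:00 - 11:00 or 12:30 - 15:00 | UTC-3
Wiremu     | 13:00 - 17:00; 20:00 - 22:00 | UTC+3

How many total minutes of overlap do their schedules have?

Keanu in UTC: 09:00-11:30, 14:00-17:30 (add 6h to convert from UTC-6).
Gabriel in UTC: 09:00-11:30, 14:00-18:00 (subtract 1h to convert from UTC+1).
Rina in UTC: 10:00-14:00, 15:30-18:00 (add 3h to convert from UTC-3).
Wiremu in UTC: 10:00-14:00, 17:00-19:00 (subtract 3h to convert from UTC+3).
Keanu ∩ Gabriel: 09:00-11:30, 14:00-17:30.
Keanu ∩ Gabriel ∩ Rina: 10:00-11:30, 15:30-17:30.
Keanu ∩ Gabriel ∩ Rina ∩ Wiremu: 10:00-11:30, 17:00-17:30.
Summing the common windows: 90 + 30 = 120 minutes.

120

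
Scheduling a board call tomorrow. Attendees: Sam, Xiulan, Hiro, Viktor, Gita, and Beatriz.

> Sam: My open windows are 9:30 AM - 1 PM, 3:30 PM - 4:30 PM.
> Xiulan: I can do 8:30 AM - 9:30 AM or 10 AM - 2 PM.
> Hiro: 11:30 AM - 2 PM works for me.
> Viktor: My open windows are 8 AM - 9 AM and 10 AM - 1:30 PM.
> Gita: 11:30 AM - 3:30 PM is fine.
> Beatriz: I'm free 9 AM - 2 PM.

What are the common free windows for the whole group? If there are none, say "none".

11:30-13:00

Sam ∩ Xiulan: 10:00-13:00.
Sam ∩ Xiulan ∩ Hiro: 11:30-13:00.
Sam ∩ Xiulan ∩ Hiro ∩ Viktor: 11:30-13:00.
Sam ∩ Xiulan ∩ Hiro ∩ Viktor ∩ Gita: 11:30-13:00.
Sam ∩ Xiulan ∩ Hiro ∩ Viktor ∩ Gita ∩ Beatriz: 11:30-13:00.
So the common availability across everyone is 11:30-13:00.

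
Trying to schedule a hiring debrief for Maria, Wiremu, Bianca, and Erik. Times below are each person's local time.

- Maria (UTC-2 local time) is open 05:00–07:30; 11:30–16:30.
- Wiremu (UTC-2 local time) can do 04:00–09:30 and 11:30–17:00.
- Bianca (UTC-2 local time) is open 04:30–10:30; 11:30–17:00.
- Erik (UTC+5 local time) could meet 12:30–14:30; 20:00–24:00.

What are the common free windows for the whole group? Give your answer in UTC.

Maria in UTC: 07:00-09:30, 13:30-18:30 (add 2h to convert from UTC-2).
Wiremu in UTC: 06:00-11:30, 13:30-19:00 (add 2h to convert from UTC-2).
Bianca in UTC: 06:30-12:30, 13:30-19:00 (add 2h to convert from UTC-2).
Erik in UTC: 07:30-09:30, 15:00-19:00 (subtract 5h to convert from UTC+5).
Maria ∩ Wiremu: 07:00-09:30, 13:30-18:30.
Maria ∩ Wiremu ∩ Bianca: 07:00-09:30, 13:30-18:30.
Maria ∩ Wiremu ∩ Bianca ∩ Erik: 07:30-09:30, 15:00-18:30.

07:30-09:30, 15:00-18:30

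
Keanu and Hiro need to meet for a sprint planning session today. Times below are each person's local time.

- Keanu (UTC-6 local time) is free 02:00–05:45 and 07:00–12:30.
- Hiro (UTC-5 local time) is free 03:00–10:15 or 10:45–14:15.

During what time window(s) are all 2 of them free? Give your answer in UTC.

Keanu in UTC: 08:00-11:45, 13:00-18:30 (add 6h to convert from UTC-6).
Hiro in UTC: 08:00-15:15, 15:45-19:15 (add 5h to convert from UTC-5).
Keanu ∩ Hiro: 08:00-11:45, 13:00-15:15, 15:45-18:30.

08:00-11:45, 13:00-15:15, 15:45-18:30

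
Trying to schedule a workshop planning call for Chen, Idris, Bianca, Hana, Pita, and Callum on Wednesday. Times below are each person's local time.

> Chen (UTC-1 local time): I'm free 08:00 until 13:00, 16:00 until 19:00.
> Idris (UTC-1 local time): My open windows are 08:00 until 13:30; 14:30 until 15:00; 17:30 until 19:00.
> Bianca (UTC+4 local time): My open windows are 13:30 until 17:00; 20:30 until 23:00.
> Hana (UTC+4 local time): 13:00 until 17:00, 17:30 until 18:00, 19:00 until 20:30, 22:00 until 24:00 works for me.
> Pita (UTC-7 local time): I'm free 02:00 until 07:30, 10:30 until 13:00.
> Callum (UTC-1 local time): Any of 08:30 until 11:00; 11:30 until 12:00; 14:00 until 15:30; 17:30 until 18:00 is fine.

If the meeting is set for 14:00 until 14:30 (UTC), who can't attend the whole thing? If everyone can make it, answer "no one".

Bianca, Callum, Chen, Hana

Chen in UTC: 09:00-14:00, 17:00-20:00 (add 1h to convert from UTC-1).
Idris in UTC: 09:00-14:30, 15:30-16:00, 18:30-20:00 (add 1h to convert from UTC-1).
Bianca in UTC: 09:30-13:00, 16:30-19:00 (subtract 4h to convert from UTC+4).
Hana in UTC: 09:00-13:00, 13:30-14:00, 15:00-16:30, 18:00-20:00 (subtract 4h to convert from UTC+4).
Pita in UTC: 09:00-14:30, 17:30-20:00 (add 7h to convert from UTC-7).
Callum in UTC: 09:30-12:00, 12:30-13:00, 15:00-16:30, 18:30-19:00 (add 1h to convert from UTC-1).
Chen: not fully free for 14:00-14:30. Idris: free for 14:00-14:30. Bianca: not fully free for 14:00-14:30. Hana: not fully free for 14:00-14:30. Pita: free for 14:00-14:30. Callum: not fully free for 14:00-14:30.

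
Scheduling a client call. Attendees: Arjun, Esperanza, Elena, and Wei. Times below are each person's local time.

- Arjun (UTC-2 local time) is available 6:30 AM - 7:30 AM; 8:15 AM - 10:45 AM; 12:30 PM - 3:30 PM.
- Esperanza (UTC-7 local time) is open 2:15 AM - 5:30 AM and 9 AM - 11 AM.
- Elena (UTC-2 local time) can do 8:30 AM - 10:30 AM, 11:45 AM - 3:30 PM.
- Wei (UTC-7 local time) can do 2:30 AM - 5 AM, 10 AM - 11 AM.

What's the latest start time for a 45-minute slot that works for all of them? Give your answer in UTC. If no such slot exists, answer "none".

11:15

Arjun in UTC: 08:30-09:30, 10:15-12:45, 14:30-17:30 (add 2h to convert from UTC-2).
Esperanza in UTC: 09:15-12:30, 16:00-18:00 (add 7h to convert from UTC-7).
Elena in UTC: 10:30-12:30, 13:45-17:30 (add 2h to convert from UTC-2).
Wei in UTC: 09:30-12:00, 17:00-18:00 (add 7h to convert from UTC-7).
Arjun ∩ Esperanza: 09:15-09:30, 10:15-12:30, 16:00-17:30.
Arjun ∩ Esperanza ∩ Elena: 10:30-12:30, 16:00-17:30.
Arjun ∩ Esperanza ∩ Elena ∩ Wei: 10:30-12:00, 17:00-17:30.
The last common window of at least 45 minutes is 10:30-12:00; a 45-minute meeting can start as late as 11:15 and still end by 12:00.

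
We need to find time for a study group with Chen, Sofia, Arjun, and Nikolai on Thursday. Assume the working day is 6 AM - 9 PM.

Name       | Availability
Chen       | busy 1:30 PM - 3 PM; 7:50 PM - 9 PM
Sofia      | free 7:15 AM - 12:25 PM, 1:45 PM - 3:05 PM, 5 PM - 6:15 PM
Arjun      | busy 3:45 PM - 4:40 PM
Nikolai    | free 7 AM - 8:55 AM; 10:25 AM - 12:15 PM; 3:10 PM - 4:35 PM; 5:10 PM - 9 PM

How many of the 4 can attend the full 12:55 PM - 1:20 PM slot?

2

Chen free: 06:00-13:30, 15:00-19:50 (invert busy blocks within the working day).
Sofia free: 07:15-12:25, 13:45-15:05, 17:00-18:15.
Arjun free: 06:00-15:45, 16:40-21:00 (invert busy blocks within the working day).
Nikolai free: 07:00-08:55, 10:25-12:15, 15:10-16:35, 17:10-21:00.
Chen and Arjun can make the full 12:55-13:20 slot — that's 2.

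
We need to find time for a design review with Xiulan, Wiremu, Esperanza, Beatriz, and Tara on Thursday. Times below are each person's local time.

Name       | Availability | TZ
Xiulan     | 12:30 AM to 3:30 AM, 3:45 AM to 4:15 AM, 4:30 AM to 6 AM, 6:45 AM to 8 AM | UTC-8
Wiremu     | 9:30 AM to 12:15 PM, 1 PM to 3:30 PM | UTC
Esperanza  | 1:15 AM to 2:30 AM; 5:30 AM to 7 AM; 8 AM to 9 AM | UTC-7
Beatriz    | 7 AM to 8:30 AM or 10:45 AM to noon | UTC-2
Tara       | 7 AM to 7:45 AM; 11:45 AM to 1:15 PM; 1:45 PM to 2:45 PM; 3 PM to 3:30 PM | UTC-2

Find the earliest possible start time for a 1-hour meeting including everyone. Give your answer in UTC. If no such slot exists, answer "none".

Xiulan in UTC: 08:30-11:30, 11:45-12:15, 12:30-14:00, 14:45-16:00 (add 8h to convert from UTC-8).
Wiremu in UTC: 09:30-12:15, 13:00-15:30.
Esperanza in UTC: 08:15-09:30, 12:30-14:00, 15:00-16:00 (add 7h to convert from UTC-7).
Beatriz in UTC: 09:00-10:30, 12:45-14:00 (add 2h to convert from UTC-2).
Tara in UTC: 09:00-09:45, 13:45-15:15, 15:45-16:45, 17:00-17:30 (add 2h to convert from UTC-2).
Xiulan ∩ Wiremu: 09:30-11:30, 11:45-12:15, 13:00-14:00, 14:45-15:30.
Xiulan ∩ Wiremu ∩ Esperanza: 13:00-14:00, 15:00-15:30.
Xiulan ∩ Wiremu ∩ Esperanza ∩ Beatriz: 13:00-14:00.
Xiulan ∩ Wiremu ∩ Esperanza ∩ Beatriz ∩ Tara: 13:45-14:00.
No common window is at least 60 minutes long.

none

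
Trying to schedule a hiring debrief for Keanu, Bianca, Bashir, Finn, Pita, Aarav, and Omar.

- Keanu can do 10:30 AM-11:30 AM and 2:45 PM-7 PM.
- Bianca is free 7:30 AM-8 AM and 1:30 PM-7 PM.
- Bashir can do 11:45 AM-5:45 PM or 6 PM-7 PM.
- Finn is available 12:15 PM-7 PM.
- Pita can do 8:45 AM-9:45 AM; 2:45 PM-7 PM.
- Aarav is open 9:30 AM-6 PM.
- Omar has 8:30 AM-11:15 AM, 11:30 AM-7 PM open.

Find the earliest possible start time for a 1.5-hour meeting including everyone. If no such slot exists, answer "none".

Keanu ∩ Bianca: 14:45-19:00.
Keanu ∩ Bianca ∩ Bashir: 14:45-17:45, 18:00-19:00.
Keanu ∩ Bianca ∩ Bashir ∩ Finn: 14:45-17:45, 18:00-19:00.
Keanu ∩ Bianca ∩ Bashir ∩ Finn ∩ Pita: 14:45-17:45, 18:00-19:00.
Keanu ∩ Bianca ∩ Bashir ∩ Finn ∩ Pita ∩ Aarav: 14:45-17:45.
Keanu ∩ Bianca ∩ Bashir ∩ Finn ∩ Pita ∩ Aarav ∩ Omar: 14:45-17:45.
The first common window of at least 90 minutes is 14:45-17:45, so the earliest start is 14:45.

14:45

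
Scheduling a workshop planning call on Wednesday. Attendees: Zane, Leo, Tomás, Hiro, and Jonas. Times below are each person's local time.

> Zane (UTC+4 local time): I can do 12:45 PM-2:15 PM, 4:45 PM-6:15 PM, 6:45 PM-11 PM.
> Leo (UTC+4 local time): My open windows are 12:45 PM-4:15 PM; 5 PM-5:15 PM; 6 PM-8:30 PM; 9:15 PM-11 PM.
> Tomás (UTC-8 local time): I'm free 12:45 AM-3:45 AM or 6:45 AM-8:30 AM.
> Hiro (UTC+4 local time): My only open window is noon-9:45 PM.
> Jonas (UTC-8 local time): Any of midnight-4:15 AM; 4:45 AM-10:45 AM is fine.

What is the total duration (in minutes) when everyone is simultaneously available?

195

Zane in UTC: 08:45-10:15, 12:45-14:15, 14:45-19:00 (subtract 4h to convert from UTC+4).
Leo in UTC: 08:45-12:15, 13:00-13:15, 14:00-16:30, 17:15-19:00 (subtract 4h to convert from UTC+4).
Tomás in UTC: 08:45-11:45, 14:45-16:30 (add 8h to convert from UTC-8).
Hiro in UTC: 08:00-17:45 (subtract 4h to convert from UTC+4).
Jonas in UTC: 08:00-12:15, 12:45-18:45 (add 8h to convert from UTC-8).
Zane ∩ Leo: 08:45-10:15, 13:00-13:15, 14:00-14:15, 14:45-16:30, 17:15-19:00.
Zane ∩ Leo ∩ Tomás: 08:45-10:15, 14:45-16:30.
Zane ∩ Leo ∩ Tomás ∩ Hiro: 08:45-10:15, 14:45-16:30.
Zane ∩ Leo ∩ Tomás ∩ Hiro ∩ Jonas: 08:45-10:15, 14:45-16:30.
So the common availability across everyone is 08:45-10:15, 14:45-16:30.
Summing the common windows: 90 + 105 = 195 minutes.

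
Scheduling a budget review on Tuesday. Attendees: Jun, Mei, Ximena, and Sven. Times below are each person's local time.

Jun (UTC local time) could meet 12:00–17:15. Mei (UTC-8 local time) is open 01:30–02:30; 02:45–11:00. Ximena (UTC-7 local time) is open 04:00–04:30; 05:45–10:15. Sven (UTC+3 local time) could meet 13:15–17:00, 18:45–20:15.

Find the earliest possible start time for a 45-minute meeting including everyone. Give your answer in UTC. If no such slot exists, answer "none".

12:45

Jun in UTC: 12:00-17:15.
Mei in UTC: 09:30-10:30, 10:45-19:00 (add 8h to convert from UTC-8).
Ximena in UTC: 11:00-11:30, 12:45-17:15 (add 7h to convert from UTC-7).
Sven in UTC: 10:15-14:00, 15:45-17:15 (subtract 3h to convert from UTC+3).
Jun ∩ Mei: 12:00-17:15.
Jun ∩ Mei ∩ Ximena: 12:45-17:15.
Jun ∩ Mei ∩ Ximena ∩ Sven: 12:45-14:00, 15:45-17:15.
The first common window of at least 45 minutes is 12:45-14:00, so the earliest start is 12:45.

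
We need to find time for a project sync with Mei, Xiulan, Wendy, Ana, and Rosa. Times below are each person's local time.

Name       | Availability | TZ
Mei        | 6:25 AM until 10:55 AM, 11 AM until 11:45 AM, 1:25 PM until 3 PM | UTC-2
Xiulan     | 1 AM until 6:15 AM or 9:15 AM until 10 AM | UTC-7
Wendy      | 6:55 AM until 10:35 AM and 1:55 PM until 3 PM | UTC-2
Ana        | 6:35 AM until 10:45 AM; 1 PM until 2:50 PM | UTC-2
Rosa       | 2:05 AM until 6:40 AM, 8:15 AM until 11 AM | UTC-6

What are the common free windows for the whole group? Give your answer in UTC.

08:55-12:35, 16:15-16:50

Mei in UTC: 08:25-12:55, 13:00-13:45, 15:25-17:00 (add 2h to convert from UTC-2).
Xiulan in UTC: 08:00-13:15, 16:15-17:00 (add 7h to convert from UTC-7).
Wendy in UTC: 08:55-12:35, 15:55-17:00 (add 2h to convert from UTC-2).
Ana in UTC: 08:35-12:45, 15:00-16:50 (add 2h to convert from UTC-2).
Rosa in UTC: 08:05-12:40, 14:15-17:00 (add 6h to convert from UTC-6).
Mei ∩ Xiulan: 08:25-12:55, 13:00-13:15, 16:15-17:00.
Mei ∩ Xiulan ∩ Wendy: 08:55-12:35, 16:15-17:00.
Mei ∩ Xiulan ∩ Wendy ∩ Ana: 08:55-12:35, 16:15-16:50.
Mei ∩ Xiulan ∩ Wendy ∩ Ana ∩ Rosa: 08:55-12:35, 16:15-16:50.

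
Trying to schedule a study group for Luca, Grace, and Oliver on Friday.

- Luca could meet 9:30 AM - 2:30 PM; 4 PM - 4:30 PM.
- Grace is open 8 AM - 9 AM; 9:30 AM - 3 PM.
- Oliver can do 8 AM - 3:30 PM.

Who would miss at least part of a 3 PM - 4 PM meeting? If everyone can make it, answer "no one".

Grace, Luca, Oliver

Luca: not fully free for 15:00-16:00. Grace: not fully free for 15:00-16:00. Oliver: not fully free for 15:00-16:00.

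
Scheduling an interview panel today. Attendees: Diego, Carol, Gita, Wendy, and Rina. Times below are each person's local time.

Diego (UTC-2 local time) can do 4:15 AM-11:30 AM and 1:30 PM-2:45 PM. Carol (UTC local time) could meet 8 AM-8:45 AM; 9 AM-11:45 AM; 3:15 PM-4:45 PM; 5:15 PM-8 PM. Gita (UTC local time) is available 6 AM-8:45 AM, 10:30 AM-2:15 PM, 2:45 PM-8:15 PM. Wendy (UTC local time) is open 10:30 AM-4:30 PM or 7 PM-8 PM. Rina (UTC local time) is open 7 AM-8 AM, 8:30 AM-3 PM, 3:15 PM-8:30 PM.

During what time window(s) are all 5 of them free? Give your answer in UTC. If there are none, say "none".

Diego in UTC: 06:15-13:30, 15:30-16:45 (add 2h to convert from UTC-2).
Carol in UTC: 08:00-08:45, 09:00-11:45, 15:15-16:45, 17:15-20:00.
Gita in UTC: 06:00-08:45, 10:30-14:15, 14:45-20:15.
Wendy in UTC: 10:30-16:30, 19:00-20:00.
Rina in UTC: 07:00-08:00, 08:30-15:00, 15:15-20:30.
Diego ∩ Carol: 08:00-08:45, 09:00-11:45, 15:30-16:45.
Diego ∩ Carol ∩ Gita: 08:00-08:45, 10:30-11:45, 15:30-16:45.
Diego ∩ Carol ∩ Gita ∩ Wendy: 10:30-11:45, 15:30-16:30.
Diego ∩ Carol ∩ Gita ∩ Wendy ∩ Rina: 10:30-11:45, 15:30-16:30.

10:30-11:45, 15:30-16:30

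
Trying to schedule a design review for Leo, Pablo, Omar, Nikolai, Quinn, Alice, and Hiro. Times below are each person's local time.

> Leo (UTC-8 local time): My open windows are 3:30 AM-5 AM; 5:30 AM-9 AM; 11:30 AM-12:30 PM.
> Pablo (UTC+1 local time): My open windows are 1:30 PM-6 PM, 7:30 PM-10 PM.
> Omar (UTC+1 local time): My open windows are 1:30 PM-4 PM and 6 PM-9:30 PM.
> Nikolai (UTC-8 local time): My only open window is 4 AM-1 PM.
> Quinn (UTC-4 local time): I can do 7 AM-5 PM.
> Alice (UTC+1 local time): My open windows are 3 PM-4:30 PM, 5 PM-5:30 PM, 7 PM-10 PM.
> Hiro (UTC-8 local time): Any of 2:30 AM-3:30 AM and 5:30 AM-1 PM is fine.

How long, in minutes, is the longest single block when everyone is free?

60

Leo in UTC: 11:30-13:00, 13:30-17:00, 19:30-20:30 (add 8h to convert from UTC-8).
Pablo in UTC: 12:30-17:00, 18:30-21:00 (subtract 1h to convert from UTC+1).
Omar in UTC: 12:30-15:00, 17:00-20:30 (subtract 1h to convert from UTC+1).
Nikolai in UTC: 12:00-21:00 (add 8h to convert from UTC-8).
Quinn in UTC: 11:00-21:00 (add 4h to convert from UTC-4).
Alice in UTC: 14:00-15:30, 16:00-16:30, 18:00-21:00 (subtract 1h to convert from UTC+1).
Hiro in UTC: 10:30-11:30, 13:30-21:00 (add 8h to convert from UTC-8).
Leo ∩ Pablo: 12:30-13:00, 13:30-17:00, 19:30-20:30.
Leo ∩ Pablo ∩ Omar: 12:30-13:00, 13:30-15:00, 19:30-20:30.
Leo ∩ Pablo ∩ Omar ∩ Nikolai: 12:30-13:00, 13:30-15:00, 19:30-20:30.
Leo ∩ Pablo ∩ Omar ∩ Nikolai ∩ Quinn: 12:30-13:00, 13:30-15:00, 19:30-20:30.
Leo ∩ Pablo ∩ Omar ∩ Nikolai ∩ Quinn ∩ Alice: 14:00-15:00, 19:30-20:30.
Leo ∩ Pablo ∩ Omar ∩ Nikolai ∩ Quinn ∩ Alice ∩ Hiro: 14:00-15:00, 19:30-20:30.
The longest is 14:00-15:00 at 60 minutes.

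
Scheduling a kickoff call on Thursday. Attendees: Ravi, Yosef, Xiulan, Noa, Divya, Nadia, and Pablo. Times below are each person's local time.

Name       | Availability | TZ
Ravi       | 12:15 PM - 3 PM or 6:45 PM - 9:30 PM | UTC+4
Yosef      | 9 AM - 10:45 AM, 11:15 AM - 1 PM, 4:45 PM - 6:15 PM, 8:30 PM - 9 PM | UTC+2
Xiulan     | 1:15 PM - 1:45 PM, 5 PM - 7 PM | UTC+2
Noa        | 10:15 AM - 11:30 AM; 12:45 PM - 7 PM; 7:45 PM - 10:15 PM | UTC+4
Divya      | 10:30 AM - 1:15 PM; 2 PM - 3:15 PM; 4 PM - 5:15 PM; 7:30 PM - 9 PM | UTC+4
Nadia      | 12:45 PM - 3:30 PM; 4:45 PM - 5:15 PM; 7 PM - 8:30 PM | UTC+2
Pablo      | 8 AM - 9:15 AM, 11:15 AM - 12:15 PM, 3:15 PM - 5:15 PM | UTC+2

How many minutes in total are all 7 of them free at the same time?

0

Ravi in UTC: 08:15-11:00, 14:45-17:30 (subtract 4h to convert from UTC+4).
Yosef in UTC: 07:00-08:45, 09:15-11:00, 14:45-16:15, 18:30-19:00 (subtract 2h to convert from UTC+2).
Xiulan in UTC: 11:15-11:45, 15:00-17:00 (subtract 2h to convert from UTC+2).
Noa in UTC: 06:15-07:30, 08:45-15:00, 15:45-18:15 (subtract 4h to convert from UTC+4).
Divya in UTC: 06:30-09:15, 10:00-11:15, 12:00-13:15, 15:30-17:00 (subtract 4h to convert from UTC+4).
Nadia in UTC: 10:45-13:30, 14:45-15:15, 17:00-18:30 (subtract 2h to convert from UTC+2).
Pablo in UTC: 06:00-07:15, 09:15-10:15, 13:15-15:15 (subtract 2h to convert from UTC+2).
Ravi ∩ Yosef: 08:15-08:45, 09:15-11:00, 14:45-16:15.
Ravi ∩ Yosef ∩ Xiulan: 15:00-16:15.
Ravi ∩ Yosef ∩ Xiulan ∩ Noa: 15:45-16:15.
Ravi ∩ Yosef ∩ Xiulan ∩ Noa ∩ Divya: 15:45-16:15.
Ravi ∩ Yosef ∩ Xiulan ∩ Noa ∩ Divya ∩ Nadia: ∅.
Ravi ∩ Yosef ∩ Xiulan ∩ Noa ∩ Divya ∩ Nadia ∩ Pablo: ∅.
There is no time when everyone is free.
There is no common window, so the total is 0 minutes.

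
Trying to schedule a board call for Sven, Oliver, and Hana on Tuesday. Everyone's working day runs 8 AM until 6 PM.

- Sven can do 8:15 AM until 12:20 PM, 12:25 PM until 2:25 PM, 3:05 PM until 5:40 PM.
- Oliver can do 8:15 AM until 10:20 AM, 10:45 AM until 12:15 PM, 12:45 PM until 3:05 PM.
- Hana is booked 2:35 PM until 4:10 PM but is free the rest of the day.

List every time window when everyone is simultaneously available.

08:15-10:20, 10:45-12:15, 12:45-14:25

Sven free: 08:15-12:20, 12:25-14:25, 15:05-17:40.
Oliver free: 08:15-10:20, 10:45-12:15, 12:45-15:05.
Hana free: 08:00-14:35, 16:10-18:00 (invert busy blocks within the working day).
Sven ∩ Oliver: 08:15-10:20, 10:45-12:15, 12:45-14:25.
Sven ∩ Oliver ∩ Hana: 08:15-10:20, 10:45-12:15, 12:45-14:25.
So the common availability across everyone is 08:15-10:20, 10:45-12:15, 12:45-14:25.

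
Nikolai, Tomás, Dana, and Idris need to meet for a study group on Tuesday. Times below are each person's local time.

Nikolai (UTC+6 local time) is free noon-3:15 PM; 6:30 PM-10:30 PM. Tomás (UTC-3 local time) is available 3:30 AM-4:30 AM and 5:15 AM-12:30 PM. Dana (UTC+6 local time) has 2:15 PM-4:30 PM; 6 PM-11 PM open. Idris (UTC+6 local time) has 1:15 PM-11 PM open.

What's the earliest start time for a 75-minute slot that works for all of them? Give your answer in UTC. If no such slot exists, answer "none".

Nikolai in UTC: 06:00-09:15, 12:30-16:30 (subtract 6h to convert from UTC+6).
Tomás in UTC: 06:30-07:30, 08:15-15:30 (add 3h to convert from UTC-3).
Dana in UTC: 08:15-10:30, 12:00-17:00 (subtract 6h to convert from UTC+6).
Idris in UTC: 07:15-17:00 (subtract 6h to convert from UTC+6).
Nikolai ∩ Tomás: 06:30-07:30, 08:15-09:15, 12:30-15:30.
Nikolai ∩ Tomás ∩ Dana: 08:15-09:15, 12:30-15:30.
Nikolai ∩ Tomás ∩ Dana ∩ Idris: 08:15-09:15, 12:30-15:30.
So the common availability across everyone is 08:15-09:15, 12:30-15:30.
The first common window of at least 75 minutes is 12:30-15:30, so the earliest start is 12:30.

12:30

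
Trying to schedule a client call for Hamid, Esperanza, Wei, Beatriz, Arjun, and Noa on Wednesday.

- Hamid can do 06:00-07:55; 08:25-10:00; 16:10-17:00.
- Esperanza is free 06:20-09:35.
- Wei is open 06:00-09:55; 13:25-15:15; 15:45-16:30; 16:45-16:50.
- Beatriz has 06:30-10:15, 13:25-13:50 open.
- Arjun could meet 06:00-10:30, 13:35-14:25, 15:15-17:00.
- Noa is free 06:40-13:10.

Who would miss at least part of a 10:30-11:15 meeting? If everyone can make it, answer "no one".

Hamid: not fully free for 10:30-11:15. Esperanza: not fully free for 10:30-11:15. Wei: not fully free for 10:30-11:15. Beatriz: not fully free for 10:30-11:15. Arjun: not fully free for 10:30-11:15. Noa: free for 10:30-11:15.

Arjun, Beatriz, Esperanza, Hamid, Wei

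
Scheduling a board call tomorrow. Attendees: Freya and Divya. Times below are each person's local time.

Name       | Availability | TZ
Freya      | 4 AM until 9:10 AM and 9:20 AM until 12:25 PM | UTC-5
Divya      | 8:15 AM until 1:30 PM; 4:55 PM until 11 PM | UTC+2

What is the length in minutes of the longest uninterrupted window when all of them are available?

Freya in UTC: 09:00-14:10, 14:20-17:25 (add 5h to convert from UTC-5).
Divya in UTC: 06:15-11:30, 14:55-21:00 (subtract 2h to convert from UTC+2).
Freya ∩ Divya: 09:00-11:30, 14:55-17:25.
The longest is 09:00-11:30 at 150 minutes.

150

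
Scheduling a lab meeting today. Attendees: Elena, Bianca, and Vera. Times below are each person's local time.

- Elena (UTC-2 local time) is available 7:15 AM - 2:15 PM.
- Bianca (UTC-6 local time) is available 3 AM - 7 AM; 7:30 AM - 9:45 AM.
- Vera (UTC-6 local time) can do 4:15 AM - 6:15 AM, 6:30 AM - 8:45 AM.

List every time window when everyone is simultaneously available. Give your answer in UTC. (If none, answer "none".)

Elena in UTC: 09:15-16:15 (add 2h to convert from UTC-2).
Bianca in UTC: 09:00-13:00, 13:30-15:45 (add 6h to convert from UTC-6).
Vera in UTC: 10:15-12:15, 12:30-14:45 (add 6h to convert from UTC-6).
Elena ∩ Bianca: 09:15-13:00, 13:30-15:45.
Elena ∩ Bianca ∩ Vera: 10:15-12:15, 12:30-13:00, 13:30-14:45.

10:15-12:15, 12:30-13:00, 13:30-14:45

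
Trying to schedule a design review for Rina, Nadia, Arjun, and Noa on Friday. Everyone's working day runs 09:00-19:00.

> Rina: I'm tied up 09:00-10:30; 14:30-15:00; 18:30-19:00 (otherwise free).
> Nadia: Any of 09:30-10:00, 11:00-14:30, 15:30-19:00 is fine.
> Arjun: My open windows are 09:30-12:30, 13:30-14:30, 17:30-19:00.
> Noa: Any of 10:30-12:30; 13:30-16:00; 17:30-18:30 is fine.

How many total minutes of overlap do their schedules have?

Rina free: 10:30-14:30, 15:00-18:30 (invert busy blocks within the working day).
Nadia free: 09:30-10:00, 11:00-14:30, 15:30-19:00.
Arjun free: 09:30-12:30, 13:30-14:30, 17:30-19:00.
Noa free: 10:30-12:30, 13:30-16:00, 17:30-18:30.
Rina ∩ Nadia: 11:00-14:30, 15:30-18:30.
Rina ∩ Nadia ∩ Arjun: 11:00-12:30, 13:30-14:30, 17:30-18:30.
Rina ∩ Nadia ∩ Arjun ∩ Noa: 11:00-12:30, 13:30-14:30, 17:30-18:30.
Summing the common windows: 90 + 60 + 60 = 210 minutes.

210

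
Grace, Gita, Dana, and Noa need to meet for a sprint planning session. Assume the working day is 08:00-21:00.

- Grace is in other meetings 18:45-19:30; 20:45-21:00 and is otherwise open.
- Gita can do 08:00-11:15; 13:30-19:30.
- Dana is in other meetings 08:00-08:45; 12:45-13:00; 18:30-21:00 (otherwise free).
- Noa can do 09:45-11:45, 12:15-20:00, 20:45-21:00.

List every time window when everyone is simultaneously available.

Grace free: 08:00-18:45, 19:30-20:45 (invert busy blocks within the working day).
Gita free: 08:00-11:15, 13:30-19:30.
Dana free: 08:45-12:45, 13:00-18:30 (invert busy blocks within the working day).
Noa free: 09:45-11:45, 12:15-20:00, 20:45-21:00.
Grace ∩ Gita: 08:00-11:15, 13:30-18:45.
Grace ∩ Gita ∩ Dana: 08:45-11:15, 13:30-18:30.
Grace ∩ Gita ∩ Dana ∩ Noa: 09:45-11:15, 13:30-18:30.
So the common availability across everyone is 09:45-11:15, 13:30-18:30.

09:45-11:15, 13:30-18:30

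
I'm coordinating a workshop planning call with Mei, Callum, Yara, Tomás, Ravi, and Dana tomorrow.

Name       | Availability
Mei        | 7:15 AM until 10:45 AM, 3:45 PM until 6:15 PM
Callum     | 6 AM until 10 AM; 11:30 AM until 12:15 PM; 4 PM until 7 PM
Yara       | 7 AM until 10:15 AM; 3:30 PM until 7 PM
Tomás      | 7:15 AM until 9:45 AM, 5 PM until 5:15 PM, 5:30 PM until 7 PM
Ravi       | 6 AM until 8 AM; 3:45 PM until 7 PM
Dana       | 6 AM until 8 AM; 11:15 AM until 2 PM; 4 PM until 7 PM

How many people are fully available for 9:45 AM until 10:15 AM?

2

Mei and Yara can make the full 09:45-10:15 slot — that's 2.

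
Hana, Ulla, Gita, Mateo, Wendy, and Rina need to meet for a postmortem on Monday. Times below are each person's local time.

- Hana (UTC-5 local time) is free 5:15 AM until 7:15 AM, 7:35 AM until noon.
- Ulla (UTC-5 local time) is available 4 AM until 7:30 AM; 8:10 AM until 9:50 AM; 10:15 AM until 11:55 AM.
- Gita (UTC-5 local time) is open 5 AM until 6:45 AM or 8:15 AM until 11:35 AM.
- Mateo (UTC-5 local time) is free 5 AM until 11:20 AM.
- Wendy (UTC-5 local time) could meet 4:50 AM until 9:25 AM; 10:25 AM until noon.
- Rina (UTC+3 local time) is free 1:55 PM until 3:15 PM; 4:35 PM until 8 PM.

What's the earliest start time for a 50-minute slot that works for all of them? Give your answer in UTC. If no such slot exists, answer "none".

10:55

Hana in UTC: 10:15-12:15, 12:35-17:00 (add 5h to convert from UTC-5).
Ulla in UTC: 09:00-12:30, 13:10-14:50, 15:15-16:55 (add 5h to convert from UTC-5).
Gita in UTC: 10:00-11:45, 13:15-16:35 (add 5h to convert from UTC-5).
Mateo in UTC: 10:00-16:20 (add 5h to convert from UTC-5).
Wendy in UTC: 09:50-14:25, 15:25-17:00 (add 5h to convert from UTC-5).
Rina in UTC: 10:55-12:15, 13:35-17:00 (subtract 3h to convert from UTC+3).
Hana ∩ Ulla: 10:15-12:15, 13:10-14:50, 15:15-16:55.
Hana ∩ Ulla ∩ Gita: 10:15-11:45, 13:15-14:50, 15:15-16:35.
Hana ∩ Ulla ∩ Gita ∩ Mateo: 10:15-11:45, 13:15-14:50, 15:15-16:20.
Hana ∩ Ulla ∩ Gita ∩ Mateo ∩ Wendy: 10:15-11:45, 13:15-14:25, 15:25-16:20.
Hana ∩ Ulla ∩ Gita ∩ Mateo ∩ Wendy ∩ Rina: 10:55-11:45, 13:35-14:25, 15:25-16:20.
The first common window of at least 50 minutes is 10:55-11:45, so the earliest start is 10:55.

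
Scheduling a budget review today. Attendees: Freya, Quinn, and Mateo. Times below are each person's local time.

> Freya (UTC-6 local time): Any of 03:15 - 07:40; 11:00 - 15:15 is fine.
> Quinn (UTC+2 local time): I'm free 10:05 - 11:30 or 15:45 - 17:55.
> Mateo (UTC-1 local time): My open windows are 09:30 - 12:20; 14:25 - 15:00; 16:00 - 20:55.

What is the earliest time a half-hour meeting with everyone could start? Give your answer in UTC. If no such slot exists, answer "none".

none

Freya in UTC: 09:15-13:40, 17:00-21:15 (add 6h to convert from UTC-6).
Quinn in UTC: 08:05-09:30, 13:45-15:55 (subtract 2h to convert from UTC+2).
Mateo in UTC: 10:30-13:20, 15:25-16:00, 17:00-21:55 (add 1h to convert from UTC-1).
Freya ∩ Quinn: 09:15-09:30.
Freya ∩ Quinn ∩ Mateo: ∅.
There is no time when everyone is free.
No common window is at least 30 minutes long.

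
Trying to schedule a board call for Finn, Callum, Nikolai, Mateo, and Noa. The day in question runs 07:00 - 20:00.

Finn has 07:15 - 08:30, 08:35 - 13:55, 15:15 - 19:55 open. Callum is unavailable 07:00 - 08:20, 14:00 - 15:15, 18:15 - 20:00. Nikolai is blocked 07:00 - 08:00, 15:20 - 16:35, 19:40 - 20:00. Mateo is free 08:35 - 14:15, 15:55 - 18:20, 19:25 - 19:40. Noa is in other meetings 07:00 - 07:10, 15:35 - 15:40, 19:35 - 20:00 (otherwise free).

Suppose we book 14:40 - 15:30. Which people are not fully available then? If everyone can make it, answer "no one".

Callum, Finn, Mateo, Nikolai

Finn free: 07:15-08:30, 08:35-13:55, 15:15-19:55.
Callum free: 08:20-14:00, 15:15-18:15 (invert busy blocks within the working day).
Nikolai free: 08:00-15:20, 16:35-19:40 (invert busy blocks within the working day).
Mateo free: 08:35-14:15, 15:55-18:20, 19:25-19:40.
Noa free: 07:10-15:35, 15:40-19:35 (invert busy blocks within the working day).
Finn: not fully free for 14:40-15:30. Callum: not fully free for 14:40-15:30. Nikolai: not fully free for 14:40-15:30. Mateo: not fully free for 14:40-15:30. Noa: free for 14:40-15:30.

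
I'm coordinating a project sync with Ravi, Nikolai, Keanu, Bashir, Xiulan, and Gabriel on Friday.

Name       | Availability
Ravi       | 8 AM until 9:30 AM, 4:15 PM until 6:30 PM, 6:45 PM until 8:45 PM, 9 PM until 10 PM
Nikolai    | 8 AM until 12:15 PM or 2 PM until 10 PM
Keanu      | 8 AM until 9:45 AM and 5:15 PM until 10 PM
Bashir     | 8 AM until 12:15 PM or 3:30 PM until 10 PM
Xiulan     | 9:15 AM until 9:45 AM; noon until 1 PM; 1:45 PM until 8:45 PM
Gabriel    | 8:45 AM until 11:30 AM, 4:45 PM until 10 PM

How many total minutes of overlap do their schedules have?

Ravi ∩ Nikolai: 08:00-09:30, 16:15-18:30, 18:45-20:45, 21:00-22:00.
Ravi ∩ Nikolai ∩ Keanu: 08:00-09:30, 17:15-18:30, 18:45-20:45, 21:00-22:00.
Ravi ∩ Nikolai ∩ Keanu ∩ Bashir: 08:00-09:30, 17:15-18:30, 18:45-20:45, 21:00-22:00.
Ravi ∩ Nikolai ∩ Keanu ∩ Bashir ∩ Xiulan: 09:15-09:30, 17:15-18:30, 18:45-20:45.
Ravi ∩ Nikolai ∩ Keanu ∩ Bashir ∩ Xiulan ∩ Gabriel: 09:15-09:30, 17:15-18:30, 18:45-20:45.
Summing the common windows: 15 + 75 + 120 = 210 minutes.

210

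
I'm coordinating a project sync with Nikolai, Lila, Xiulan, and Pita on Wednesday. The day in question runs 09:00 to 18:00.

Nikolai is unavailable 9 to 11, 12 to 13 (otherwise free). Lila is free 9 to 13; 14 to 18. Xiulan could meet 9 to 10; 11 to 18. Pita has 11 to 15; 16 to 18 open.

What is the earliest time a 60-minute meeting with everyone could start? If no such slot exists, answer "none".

11:00

Nikolai free: 11:00-12:00, 13:00-18:00 (invert busy blocks within the working day).
Lila free: 09:00-13:00, 14:00-18:00.
Xiulan free: 09:00-10:00, 11:00-18:00.
Pita free: 11:00-15:00, 16:00-18:00.
Nikolai ∩ Lila: 11:00-12:00, 14:00-18:00.
Nikolai ∩ Lila ∩ Xiulan: 11:00-12:00, 14:00-18:00.
Nikolai ∩ Lila ∩ Xiulan ∩ Pita: 11:00-12:00, 14:00-15:00, 16:00-18:00.
The first common window of at least 60 minutes is 11:00-12:00, so the earliest start is 11:00.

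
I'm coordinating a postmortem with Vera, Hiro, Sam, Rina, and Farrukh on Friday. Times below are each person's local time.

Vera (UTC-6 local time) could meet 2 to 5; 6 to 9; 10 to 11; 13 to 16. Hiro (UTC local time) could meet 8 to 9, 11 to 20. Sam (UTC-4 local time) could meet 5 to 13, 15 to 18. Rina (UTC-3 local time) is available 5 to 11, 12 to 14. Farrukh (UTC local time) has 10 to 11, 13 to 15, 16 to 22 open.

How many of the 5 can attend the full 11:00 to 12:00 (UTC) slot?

Vera in UTC: 08:00-11:00, 12:00-15:00, 16:00-17:00, 19:00-22:00 (add 6h to convert from UTC-6).
Hiro in UTC: 08:00-09:00, 11:00-20:00.
Sam in UTC: 09:00-17:00, 19:00-22:00 (add 4h to convert from UTC-4).
Rina in UTC: 08:00-14:00, 15:00-17:00 (add 3h to convert from UTC-3).
Farrukh in UTC: 10:00-11:00, 13:00-15:00, 16:00-22:00.
Hiro, Sam, and Rina can make the full 11:00-12:00 slot — that's 3.

3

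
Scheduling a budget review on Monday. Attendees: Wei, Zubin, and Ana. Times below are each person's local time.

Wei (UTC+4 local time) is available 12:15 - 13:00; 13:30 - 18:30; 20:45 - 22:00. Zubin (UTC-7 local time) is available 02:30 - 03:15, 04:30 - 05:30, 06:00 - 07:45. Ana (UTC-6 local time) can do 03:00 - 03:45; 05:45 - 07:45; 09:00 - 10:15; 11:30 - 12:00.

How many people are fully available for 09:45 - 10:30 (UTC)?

1

Wei in UTC: 08:15-09:00, 09:30-14:30, 16:45-18:00 (subtract 4h to convert from UTC+4).
Zubin in UTC: 09:30-10:15, 11:30-12:30, 13:00-14:45 (add 7h to convert from UTC-7).
Ana in UTC: 09:00-09:45, 11:45-13:45, 15:00-16:15, 17:30-18:00 (add 6h to convert from UTC-6).
Wei can make the full 09:45-10:30 slot — that's 1.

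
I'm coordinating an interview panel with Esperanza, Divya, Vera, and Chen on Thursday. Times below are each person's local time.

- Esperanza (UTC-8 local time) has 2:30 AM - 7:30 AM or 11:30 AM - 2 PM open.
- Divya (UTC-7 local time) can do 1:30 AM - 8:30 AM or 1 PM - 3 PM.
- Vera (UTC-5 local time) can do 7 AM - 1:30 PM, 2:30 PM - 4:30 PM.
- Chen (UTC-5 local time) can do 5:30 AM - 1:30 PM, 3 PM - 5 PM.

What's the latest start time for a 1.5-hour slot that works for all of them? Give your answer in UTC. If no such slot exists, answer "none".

20:00

Esperanza in UTC: 10:30-15:30, 19:30-22:00 (add 8h to convert from UTC-8).
Divya in UTC: 08:30-15:30, 20:00-22:00 (add 7h to convert from UTC-7).
Vera in UTC: 12:00-18:30, 19:30-21:30 (add 5h to convert from UTC-5).
Chen in UTC: 10:30-18:30, 20:00-22:00 (add 5h to convert from UTC-5).
Esperanza ∩ Divya: 10:30-15:30, 20:00-22:00.
Esperanza ∩ Divya ∩ Vera: 12:00-15:30, 20:00-21:30.
Esperanza ∩ Divya ∩ Vera ∩ Chen: 12:00-15:30, 20:00-21:30.
So the common availability across everyone is 12:00-15:30, 20:00-21:30.
The last common window of at least 90 minutes is 20:00-21:30; a 90-minute meeting can start as late as 20:00 and still end by 21:30.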